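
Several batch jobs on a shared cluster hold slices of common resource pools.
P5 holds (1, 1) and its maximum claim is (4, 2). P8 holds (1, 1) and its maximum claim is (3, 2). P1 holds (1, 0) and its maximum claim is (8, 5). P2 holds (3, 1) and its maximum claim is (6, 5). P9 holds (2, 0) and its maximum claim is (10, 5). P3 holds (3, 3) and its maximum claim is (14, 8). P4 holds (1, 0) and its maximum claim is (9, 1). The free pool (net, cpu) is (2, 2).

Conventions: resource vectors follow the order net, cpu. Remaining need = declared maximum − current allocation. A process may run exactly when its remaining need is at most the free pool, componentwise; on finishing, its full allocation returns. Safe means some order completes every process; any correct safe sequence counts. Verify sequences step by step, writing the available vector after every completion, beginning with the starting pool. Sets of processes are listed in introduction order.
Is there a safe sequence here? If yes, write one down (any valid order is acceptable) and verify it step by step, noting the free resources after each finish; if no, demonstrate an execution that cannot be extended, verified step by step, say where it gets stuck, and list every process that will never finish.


SAFE, for example via the order P8, P5, P2, P1, P4, P9, P3.
Key observation: the order's first zero-slack moment is P8 ((2, 1) needed, (2, 2) free — a requested resource with nothing to spare).
Walking it through:
  pool = (2, 2)
  P8 needs (2, 1) <= (2, 2) -> finishes; pool += (1, 1) = (3, 3)
  P5 needs (3, 1) <= (3, 3) -> finishes; pool += (1, 1) = (4, 4)
  P2 needs (3, 4) <= (4, 4) -> finishes; pool += (3, 1) = (7, 5)
  P1 needs (7, 5) <= (7, 5) -> finishes; pool += (1, 0) = (8, 5)
  P4 needs (8, 1) <= (8, 5) -> finishes; pool += (1, 0) = (9, 5)
  P9 needs (8, 5) <= (9, 5) -> finishes; pool += (2, 0) = (11, 5)
  P3 needs (11, 5) <= (11, 5) -> finishes; pool += (3, 3) = (14, 8)


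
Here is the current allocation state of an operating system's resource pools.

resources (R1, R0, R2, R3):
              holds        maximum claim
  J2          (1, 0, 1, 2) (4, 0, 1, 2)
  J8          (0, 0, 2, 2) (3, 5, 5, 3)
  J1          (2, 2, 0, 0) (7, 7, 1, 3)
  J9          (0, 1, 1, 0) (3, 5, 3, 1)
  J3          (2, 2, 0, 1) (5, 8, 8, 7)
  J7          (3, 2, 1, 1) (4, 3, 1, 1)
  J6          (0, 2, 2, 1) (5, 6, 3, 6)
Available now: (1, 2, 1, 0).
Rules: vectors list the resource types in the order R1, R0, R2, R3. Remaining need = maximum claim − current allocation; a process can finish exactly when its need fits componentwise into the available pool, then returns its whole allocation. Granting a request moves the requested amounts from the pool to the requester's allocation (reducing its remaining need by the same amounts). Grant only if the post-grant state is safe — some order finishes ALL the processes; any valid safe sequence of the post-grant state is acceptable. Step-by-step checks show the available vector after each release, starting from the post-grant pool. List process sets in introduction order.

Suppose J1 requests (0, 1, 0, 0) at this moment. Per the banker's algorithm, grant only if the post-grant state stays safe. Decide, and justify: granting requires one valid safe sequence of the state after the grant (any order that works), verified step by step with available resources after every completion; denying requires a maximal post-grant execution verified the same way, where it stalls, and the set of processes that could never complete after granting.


DENY: after the grant no complete ordering would exist.
Key observation: J7, J2 can finish, but then (5, 3, 3, 3) is all there is, and the blocked group's R0 demands exceed it.
Pretend the grant happened; the run J7, J2 goes as far as possible. Walking it through:
  pool = (1, 1, 1, 0)
  run J7 (needs (1, 1, 0, 0), free (1, 1, 1, 0)); after release of (3, 2, 1, 1) the pool is (4, 3, 2, 1)
  run J2 (needs (3, 0, 0, 0), free (4, 3, 2, 1)); after release of (1, 0, 1, 2) the pool is (5, 3, 3, 3)
  blocked: J8 wants (3, 5, 3, 1), pool (5, 3, 3, 3) — not enough R0
  blocked: J1 wants (5, 4, 1, 3), pool (5, 3, 3, 3) — not enough R0
  blocked: J9 wants (3, 4, 2, 1), pool (5, 3, 3, 3) — not enough R0
  blocked: J3 wants (3, 6, 8, 6), pool (5, 3, 3, 3) — not enough R0, R2 and R3
  blocked: J6 wants (5, 4, 1, 5), pool (5, 3, 3, 3) — not enough R0 and R3
Post-grant, the permanently blocked set is J8, J1, J9, J3 and J6.


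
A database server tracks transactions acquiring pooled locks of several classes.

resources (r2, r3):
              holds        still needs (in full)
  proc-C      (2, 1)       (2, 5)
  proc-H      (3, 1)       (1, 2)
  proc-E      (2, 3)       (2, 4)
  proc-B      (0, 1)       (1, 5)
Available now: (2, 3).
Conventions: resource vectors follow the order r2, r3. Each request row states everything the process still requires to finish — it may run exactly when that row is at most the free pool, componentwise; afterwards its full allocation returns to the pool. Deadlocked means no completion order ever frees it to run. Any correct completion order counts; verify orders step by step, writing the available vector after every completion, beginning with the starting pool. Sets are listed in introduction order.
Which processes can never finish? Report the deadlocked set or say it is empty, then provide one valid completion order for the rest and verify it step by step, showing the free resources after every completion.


No process is deadlocked.
Key observation: no deadlock: proc-H fits now, and the freed resources carry the rest through.
A valid finishing order for the others: proc-H, proc-E, proc-B, proc-C. Step-by-step check:
  pool = (2, 3)
  run proc-H (needs (1, 2), free (2, 3)); after release of (3, 1) the pool is (5, 4)
  run proc-E (needs (2, 4), free (5, 4)); after release of (2, 3) the pool is (7, 7)
  run proc-B (needs (1, 5), free (7, 7)); after release of (0, 1) the pool is (7, 8)
  run proc-C (needs (2, 5), free (7, 8)); after release of (2, 1) the pool is (9, 9)


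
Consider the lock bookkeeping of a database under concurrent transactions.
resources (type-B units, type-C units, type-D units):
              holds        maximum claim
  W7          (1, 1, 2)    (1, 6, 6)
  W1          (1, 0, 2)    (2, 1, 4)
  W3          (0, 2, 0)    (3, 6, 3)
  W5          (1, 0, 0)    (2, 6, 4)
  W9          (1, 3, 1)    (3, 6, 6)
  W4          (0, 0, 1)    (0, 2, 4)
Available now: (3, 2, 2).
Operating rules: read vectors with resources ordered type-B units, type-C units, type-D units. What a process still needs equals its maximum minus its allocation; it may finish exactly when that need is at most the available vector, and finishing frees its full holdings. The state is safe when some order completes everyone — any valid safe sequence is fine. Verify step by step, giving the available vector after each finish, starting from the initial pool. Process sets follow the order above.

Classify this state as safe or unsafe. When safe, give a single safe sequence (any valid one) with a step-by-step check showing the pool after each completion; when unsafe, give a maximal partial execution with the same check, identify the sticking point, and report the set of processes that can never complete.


The state is UNSAFE.
Key observation: W1, W4 can finish, but then (4, 2, 5) is all there is, and the blocked group's type-C units demands exceed it.
Going as far as possible: W1, W4; after that, nothing fits. Check, step by step:
  pool = (3, 2, 2)
  W1 needs (1, 1, 2) <= (3, 2, 2) -> finishes; pool += (1, 0, 2) = (4, 2, 4)
  W4 needs (0, 2, 3) <= (4, 2, 4) -> finishes; pool += (0, 0, 1) = (4, 2, 5)
  blocked: W7 wants (0, 5, 4), pool (4, 2, 5) — not enough type-C units
  blocked: W3 wants (3, 4, 3), pool (4, 2, 5) — not enough type-C units
  blocked: W5 wants (1, 6, 4), pool (4, 2, 5) — not enough type-C units
  blocked: W9 wants (2, 3, 5), pool (4, 2, 5) — not enough type-C units
Processes that can never finish: W7, W3, W5 and W9.


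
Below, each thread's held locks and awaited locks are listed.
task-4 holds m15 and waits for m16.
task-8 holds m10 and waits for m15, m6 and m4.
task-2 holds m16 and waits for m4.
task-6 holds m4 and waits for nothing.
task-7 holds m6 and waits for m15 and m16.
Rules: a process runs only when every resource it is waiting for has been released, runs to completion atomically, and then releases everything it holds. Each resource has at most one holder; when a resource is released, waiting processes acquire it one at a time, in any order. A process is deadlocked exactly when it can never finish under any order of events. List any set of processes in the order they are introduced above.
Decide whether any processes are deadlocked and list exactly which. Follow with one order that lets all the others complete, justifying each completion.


Nothing here is deadlocked.
Key observation: there is no circular wait here — follow any chain and it reaches a process that is free to run now.
The rest can finish in the order task-6, task-2, task-4, task-7, task-8.
Check, step by step:
  task-6 waits on nothing -> runs at once and releases m4
  run task-2 (all its waits — m4 — are resolved); releases m16
  run task-4 (all its waits — m16 — are resolved); releases m15
  run task-7 (all its waits — m15 and m16 — are resolved); releases m6
  run task-8 (all its waits — m15, m6 and m4 — are resolved); releases m10


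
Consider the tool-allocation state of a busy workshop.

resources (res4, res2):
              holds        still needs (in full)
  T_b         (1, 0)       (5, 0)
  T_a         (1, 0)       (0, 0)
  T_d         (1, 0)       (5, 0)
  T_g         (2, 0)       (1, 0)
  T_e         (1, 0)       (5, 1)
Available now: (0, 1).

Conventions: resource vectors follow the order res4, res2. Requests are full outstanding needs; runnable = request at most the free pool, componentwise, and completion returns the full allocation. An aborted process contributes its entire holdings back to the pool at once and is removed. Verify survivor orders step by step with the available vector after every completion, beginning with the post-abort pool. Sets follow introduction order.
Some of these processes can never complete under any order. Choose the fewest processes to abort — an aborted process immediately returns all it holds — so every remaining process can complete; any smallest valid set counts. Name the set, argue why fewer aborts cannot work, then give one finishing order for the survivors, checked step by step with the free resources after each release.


Abort T_b and T_e.
Key observation: T_d had no path to completion before; after the abort of T_b and T_e ((2, 0) returned), step 3 is where it fits.
Minimality, checking each single-abort alternative: T_b alone leaves T_d blocked (short on res4); T_a alone leaves T_b blocked (short on res4); T_d alone leaves T_b blocked (short on res4); T_g alone leaves T_b blocked (short on res4); T_e alone leaves T_b blocked (short on res4).
One survivor order: T_g, T_a, T_d. Check, step by step (post-abort pool first):
  pool = (2, 1)
  T_g needs (1, 0) <= (2, 1) -> finishes; pool += (2, 0) = (4, 1)
  T_a needs (0, 0) <= (4, 1) -> finishes; pool += (1, 0) = (5, 1)
  T_d needs (5, 0) <= (5, 1) -> finishes; pool += (1, 0) = (6, 1)


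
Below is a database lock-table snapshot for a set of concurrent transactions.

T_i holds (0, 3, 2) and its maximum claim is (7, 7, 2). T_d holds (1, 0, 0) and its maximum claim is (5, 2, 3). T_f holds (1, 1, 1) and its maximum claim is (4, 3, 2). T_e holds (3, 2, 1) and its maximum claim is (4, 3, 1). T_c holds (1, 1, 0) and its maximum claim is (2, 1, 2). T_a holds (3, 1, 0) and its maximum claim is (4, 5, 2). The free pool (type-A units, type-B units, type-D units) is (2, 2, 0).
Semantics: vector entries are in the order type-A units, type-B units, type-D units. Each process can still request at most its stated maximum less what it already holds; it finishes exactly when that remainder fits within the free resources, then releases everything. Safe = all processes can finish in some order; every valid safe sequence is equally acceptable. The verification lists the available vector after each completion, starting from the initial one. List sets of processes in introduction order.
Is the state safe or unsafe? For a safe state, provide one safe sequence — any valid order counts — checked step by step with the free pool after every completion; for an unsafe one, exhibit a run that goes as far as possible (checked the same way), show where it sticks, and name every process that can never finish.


SAFE. One safe sequence: T_e, T_f, T_a, T_c, T_i, T_d.
Key observation: reading the order forward, T_f is the first process whose need (3, 2, 1) meets the free pool (5, 4, 1) exactly on a resource it requests.
Check, step by step:
  pool = (2, 2, 0)
  T_e: need (1, 1, 0) fits (2, 2, 0); releases (3, 2, 1), pool now (5, 4, 1)
  T_f: need (3, 2, 1) fits (5, 4, 1); releases (1, 1, 1), pool now (6, 5, 2)
  T_a: need (1, 4, 2) fits (6, 5, 2); releases (3, 1, 0), pool now (9, 6, 2)
  T_c: need (1, 0, 2) fits (9, 6, 2); releases (1, 1, 0), pool now (10, 7, 2)
  T_i: need (7, 4, 0) fits (10, 7, 2); releases (0, 3, 2), pool now (10, 10, 4)
  T_d: need (4, 2, 3) fits (10, 10, 4); releases (1, 0, 0), pool now (11, 10, 4)


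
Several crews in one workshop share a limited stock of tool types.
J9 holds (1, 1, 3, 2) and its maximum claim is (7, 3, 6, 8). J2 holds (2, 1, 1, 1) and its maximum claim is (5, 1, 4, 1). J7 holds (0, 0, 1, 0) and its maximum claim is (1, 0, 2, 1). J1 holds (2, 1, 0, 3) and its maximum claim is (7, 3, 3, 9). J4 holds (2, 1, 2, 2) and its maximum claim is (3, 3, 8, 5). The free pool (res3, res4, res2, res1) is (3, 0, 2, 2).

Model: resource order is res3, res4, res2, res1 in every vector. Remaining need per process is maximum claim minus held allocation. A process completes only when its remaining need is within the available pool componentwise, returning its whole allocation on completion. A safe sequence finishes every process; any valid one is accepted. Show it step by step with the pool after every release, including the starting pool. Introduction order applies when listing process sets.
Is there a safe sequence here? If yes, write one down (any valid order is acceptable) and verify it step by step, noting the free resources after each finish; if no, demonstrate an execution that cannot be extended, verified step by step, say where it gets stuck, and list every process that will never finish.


The state is UNSAFE.
Key observation: no order helps: past J7, J2, the free pool tops out at (5, 1, 4, 3), below what each blocked process needs in res4.
A maximal execution: J7, J2 — then nothing else fits. Step-by-step check:
  pool = (3, 0, 2, 2)
  J7 needs (1, 0, 1, 1) <= (3, 0, 2, 2) -> finishes; pool += (0, 0, 1, 0) = (3, 0, 3, 2)
  J2 needs (3, 0, 3, 0) <= (3, 0, 3, 2) -> finishes; pool += (2, 1, 1, 1) = (5, 1, 4, 3)
  J9 still needs (6, 2, 3, 6) but only (5, 1, 4, 3) is free — short on res3, res4 and res1
  J1 still needs (5, 2, 3, 6) but only (5, 1, 4, 3) is free — short on res4 and res1
  J4 still needs (1, 2, 6, 3) but only (5, 1, 4, 3) is free — short on res4 and res2
Processes that can never finish: J9, J1 and J4.


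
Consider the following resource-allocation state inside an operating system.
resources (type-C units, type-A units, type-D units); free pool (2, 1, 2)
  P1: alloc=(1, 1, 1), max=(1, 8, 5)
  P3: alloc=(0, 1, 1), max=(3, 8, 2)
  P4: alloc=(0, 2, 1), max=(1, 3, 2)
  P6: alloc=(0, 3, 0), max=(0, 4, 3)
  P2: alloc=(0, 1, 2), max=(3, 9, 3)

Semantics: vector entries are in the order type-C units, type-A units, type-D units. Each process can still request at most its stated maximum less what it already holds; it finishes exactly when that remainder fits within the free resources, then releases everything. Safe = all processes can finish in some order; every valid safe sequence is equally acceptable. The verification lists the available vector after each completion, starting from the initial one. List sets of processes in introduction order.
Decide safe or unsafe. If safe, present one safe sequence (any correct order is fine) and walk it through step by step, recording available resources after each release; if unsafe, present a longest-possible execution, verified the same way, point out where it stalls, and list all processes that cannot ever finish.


UNSAFE — no complete ordering exists.
Key observation: type-A units is the bottleneck — with P4, P6 done the pool holds (2, 6, 3), short of every remaining need.
The run P4, P6 cannot be extended any further. Walking it through:
  pool = (2, 1, 2)
  P4 needs (1, 1, 1) <= (2, 1, 2) -> finishes; pool += (0, 2, 1) = (2, 3, 3)
  P6 needs (0, 1, 3) <= (2, 3, 3) -> finishes; pool += (0, 3, 0) = (2, 6, 3)
  blocked: P1 wants (0, 7, 4), pool (2, 6, 3) — not enough type-A units and type-D units
  blocked: P3 wants (3, 7, 1), pool (2, 6, 3) — not enough type-C units and type-A units
  blocked: P2 wants (3, 8, 1), pool (2, 6, 3) — not enough type-C units and type-A units
Never able to finish: P1, P3 and P2.


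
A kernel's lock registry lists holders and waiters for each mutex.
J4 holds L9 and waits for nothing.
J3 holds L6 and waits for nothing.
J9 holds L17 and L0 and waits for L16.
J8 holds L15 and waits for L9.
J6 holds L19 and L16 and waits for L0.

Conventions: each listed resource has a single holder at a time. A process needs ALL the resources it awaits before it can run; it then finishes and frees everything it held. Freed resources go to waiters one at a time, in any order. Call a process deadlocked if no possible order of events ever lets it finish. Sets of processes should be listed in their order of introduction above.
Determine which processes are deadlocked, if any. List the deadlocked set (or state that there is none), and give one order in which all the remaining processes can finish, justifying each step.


The deadlocked set is J9 and J6.
Key observation: J9 -> J6 -> J9 is a circular wait — nothing in it can go first; no other process is dragged down with it.
One completion order for the rest: J4, J8, J3.
Walking it through:
  J4: no waits; runs immediately, freeing L9
  run J8 (all its waits — L9 — are resolved); releases L15
  J3: no waits; runs immediately, freeing L6


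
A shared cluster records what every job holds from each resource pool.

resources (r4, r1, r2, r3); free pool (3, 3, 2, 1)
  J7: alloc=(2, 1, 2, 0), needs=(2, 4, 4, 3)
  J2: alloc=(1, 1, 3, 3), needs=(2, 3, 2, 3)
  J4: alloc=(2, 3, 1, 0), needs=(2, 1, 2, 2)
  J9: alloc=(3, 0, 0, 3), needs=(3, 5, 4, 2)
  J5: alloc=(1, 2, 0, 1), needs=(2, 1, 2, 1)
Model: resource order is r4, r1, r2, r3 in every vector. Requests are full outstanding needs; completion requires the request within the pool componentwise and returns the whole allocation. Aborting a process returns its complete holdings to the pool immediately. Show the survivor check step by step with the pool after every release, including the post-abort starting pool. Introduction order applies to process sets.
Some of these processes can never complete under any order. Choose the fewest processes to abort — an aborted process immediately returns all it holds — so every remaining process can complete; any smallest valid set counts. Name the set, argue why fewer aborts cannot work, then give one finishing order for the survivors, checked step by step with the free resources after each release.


Minimum abort set: J2.
Key observation: no ordering could ever have run J7 before the abort of J2; with (1, 1, 3, 3) back in the pool it fits at step 3.
Minimality: the empty abort set fails — the state is deadlocked as it stands.
Survivors finish in the order: J5, J4, J7, J9. Walking it through (pool after the aborts first):
  pool = (4, 4, 5, 4)
  run J5 (needs (2, 1, 2, 1), free (4, 4, 5, 4)); after release of (1, 2, 0, 1) the pool is (5, 6, 5, 5)
  run J4 (needs (2, 1, 2, 2), free (5, 6, 5, 5)); after release of (2, 3, 1, 0) the pool is (7, 9, 6, 5)
  run J7 (needs (2, 4, 4, 3), free (7, 9, 6, 5)); after release of (2, 1, 2, 0) the pool is (9, 10, 8, 5)
  run J9 (needs (3, 5, 4, 2), free (9, 10, 8, 5)); after release of (3, 0, 0, 3) the pool is (12, 10, 8, 8)


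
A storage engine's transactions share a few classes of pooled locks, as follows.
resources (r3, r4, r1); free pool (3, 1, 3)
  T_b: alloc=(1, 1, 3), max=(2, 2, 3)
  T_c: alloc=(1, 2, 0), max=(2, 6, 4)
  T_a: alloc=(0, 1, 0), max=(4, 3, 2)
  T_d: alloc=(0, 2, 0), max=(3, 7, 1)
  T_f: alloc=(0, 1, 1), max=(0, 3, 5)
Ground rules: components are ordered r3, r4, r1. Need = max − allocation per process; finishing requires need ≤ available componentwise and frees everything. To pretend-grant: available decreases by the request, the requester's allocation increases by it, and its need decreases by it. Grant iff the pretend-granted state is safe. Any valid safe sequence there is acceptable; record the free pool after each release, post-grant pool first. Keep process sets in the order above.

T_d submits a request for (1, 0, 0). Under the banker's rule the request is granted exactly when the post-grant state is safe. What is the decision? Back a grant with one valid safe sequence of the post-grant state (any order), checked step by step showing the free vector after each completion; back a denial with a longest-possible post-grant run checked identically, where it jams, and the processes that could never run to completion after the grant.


DENY. Granting would leave the state unsafe.
Key observation: after T_b, T_f the pool peaks at (3, 3, 7), and each blocked process is short somewhere: T_c on r4; T_a on r3; T_d on r4.
On the post-grant state, T_b, T_f is a maximal run — nothing extends it. Walking it through:
  pool = (2, 1, 3)
  T_b needs (1, 1, 0) <= (2, 1, 3) -> finishes; pool += (1, 1, 3) = (3, 2, 6)
  T_f needs (0, 2, 4) <= (3, 2, 6) -> finishes; pool += (0, 1, 1) = (3, 3, 7)
  blocked: T_c wants (1, 4, 4), pool (3, 3, 7) — not enough r4
  blocked: T_a wants (4, 2, 2), pool (3, 3, 7) — not enough r3
  blocked: T_d wants (2, 5, 1), pool (3, 3, 7) — not enough r4
Processes that could never finish after the grant: T_c, T_a and T_d.


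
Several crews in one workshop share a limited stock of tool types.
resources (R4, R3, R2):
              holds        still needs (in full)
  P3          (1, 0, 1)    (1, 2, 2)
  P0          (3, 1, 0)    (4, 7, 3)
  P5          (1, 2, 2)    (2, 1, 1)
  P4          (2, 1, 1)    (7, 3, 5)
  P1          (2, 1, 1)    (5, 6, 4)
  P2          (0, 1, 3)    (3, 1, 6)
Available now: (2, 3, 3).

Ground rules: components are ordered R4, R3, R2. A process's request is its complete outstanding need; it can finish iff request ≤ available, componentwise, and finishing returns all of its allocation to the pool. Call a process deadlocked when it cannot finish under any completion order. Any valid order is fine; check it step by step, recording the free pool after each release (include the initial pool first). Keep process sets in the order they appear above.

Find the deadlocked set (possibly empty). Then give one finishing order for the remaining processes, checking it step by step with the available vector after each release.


Deadlocked: P0, P4 and P1.
Key observation: after P3, P5, P2 the pool peaks at (4, 6, 9), and each blocked process is short somewhere: P0 on R3; P4 on R4; P1 on R4.
One completion order for the rest: P3, P5, P2. Check, step by step:
  pool = (2, 3, 3)
  P3 needs (1, 2, 2) <= (2, 3, 3) -> finishes; pool += (1, 0, 1) = (3, 3, 4)
  P5 needs (2, 1, 1) <= (3, 3, 4) -> finishes; pool += (1, 2, 2) = (4, 5, 6)
  P2 needs (3, 1, 6) <= (4, 5, 6) -> finishes; pool += (0, 1, 3) = (4, 6, 9)
The stuck group stays short no matter what:
  P0 cannot run: need (4, 7, 3) vs free (4, 6, 9) (insufficient R3)
  P4 cannot run: need (7, 3, 5) vs free (4, 6, 9) (insufficient R4)
  P1 cannot run: need (5, 6, 4) vs free (4, 6, 9) (insufficient R4)


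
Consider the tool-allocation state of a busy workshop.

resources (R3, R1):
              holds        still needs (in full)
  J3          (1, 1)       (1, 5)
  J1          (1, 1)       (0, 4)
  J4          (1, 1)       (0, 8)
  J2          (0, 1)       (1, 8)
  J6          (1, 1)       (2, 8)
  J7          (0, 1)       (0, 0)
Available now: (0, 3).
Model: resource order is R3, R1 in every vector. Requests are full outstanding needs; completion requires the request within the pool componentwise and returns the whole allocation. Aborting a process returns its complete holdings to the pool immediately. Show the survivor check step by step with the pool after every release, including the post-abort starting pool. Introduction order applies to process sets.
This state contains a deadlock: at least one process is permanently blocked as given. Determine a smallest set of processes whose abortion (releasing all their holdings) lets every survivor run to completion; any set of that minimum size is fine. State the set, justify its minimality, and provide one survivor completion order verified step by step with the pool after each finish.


Minimum abort set: J4 and J2.
Key observation: before aborting J4 and J2, J6 was permanently blocked — no order could ever run it; afterwards it completes at step 4.
Why nothing smaller works — every single abort fails: J3 alone leaves J4 blocked (short on R1); J1 alone leaves J4 blocked (short on R1); J4 alone leaves J2 blocked (short on R1); J2 alone leaves J4 blocked (short on R1); J6 alone leaves J4 blocked (short on R1); J7 alone leaves J4 blocked (short on R1).
The survivors complete as J1, J7, J3, J6. Verifying each step (starting from the post-abort pool):
  pool = (1, 5)
  J1: need (0, 4) fits (1, 5); releases (1, 1), pool now (2, 6)
  J7: need (0, 0) fits (2, 6); releases (0, 1), pool now (2, 7)
  J3: need (1, 5) fits (2, 7); releases (1, 1), pool now (3, 8)
  J6: need (2, 8) fits (3, 8); releases (1, 1), pool now (4, 9)


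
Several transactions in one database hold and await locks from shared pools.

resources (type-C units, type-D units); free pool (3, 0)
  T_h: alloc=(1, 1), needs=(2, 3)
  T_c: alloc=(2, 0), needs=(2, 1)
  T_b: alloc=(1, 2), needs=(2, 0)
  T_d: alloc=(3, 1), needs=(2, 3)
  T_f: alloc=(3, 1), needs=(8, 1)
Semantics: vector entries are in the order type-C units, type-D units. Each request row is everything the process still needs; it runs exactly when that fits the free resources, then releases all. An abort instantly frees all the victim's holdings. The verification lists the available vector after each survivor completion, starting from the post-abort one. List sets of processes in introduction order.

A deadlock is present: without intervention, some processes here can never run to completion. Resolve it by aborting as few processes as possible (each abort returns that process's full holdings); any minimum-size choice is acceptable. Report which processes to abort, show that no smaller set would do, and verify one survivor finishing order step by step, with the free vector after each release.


Abort T_d.
Key observation: no ordering could ever have run T_f before the abort of T_d; with (3, 1) back in the pool it fits at step 2.
Why nothing smaller works: aborting no one leaves the state deadlocked as given.
The survivors complete as T_c, T_f, T_b, T_h. Verifying each step (starting from the post-abort pool):
  pool = (6, 1)
  T_c needs (2, 1) <= (6, 1) -> finishes; pool += (2, 0) = (8, 1)
  T_f needs (8, 1) <= (8, 1) -> finishes; pool += (3, 1) = (11, 2)
  T_b needs (2, 0) <= (11, 2) -> finishes; pool += (1, 2) = (12, 4)
  T_h needs (2, 3) <= (12, 4) -> finishes; pool += (1, 1) = (13, 5)


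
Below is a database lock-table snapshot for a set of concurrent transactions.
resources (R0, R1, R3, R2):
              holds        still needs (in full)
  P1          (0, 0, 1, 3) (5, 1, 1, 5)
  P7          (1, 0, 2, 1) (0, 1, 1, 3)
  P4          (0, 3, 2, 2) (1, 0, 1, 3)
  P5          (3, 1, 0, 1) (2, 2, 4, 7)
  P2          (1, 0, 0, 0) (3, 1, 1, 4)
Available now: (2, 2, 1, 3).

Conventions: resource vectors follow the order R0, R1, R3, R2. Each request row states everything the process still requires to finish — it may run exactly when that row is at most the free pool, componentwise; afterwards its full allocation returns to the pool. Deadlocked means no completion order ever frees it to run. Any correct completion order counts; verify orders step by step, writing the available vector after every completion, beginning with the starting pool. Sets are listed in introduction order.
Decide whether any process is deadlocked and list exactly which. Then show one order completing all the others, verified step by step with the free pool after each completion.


Deadlocked: P1 and P5.
Key observation: after P4, P7, P2 the pool peaks at (4, 5, 5, 6), and each blocked process is short somewhere: P1 on R0; P5 on R2.
A valid finishing order for the others: P4, P7, P2. Check, step by step:
  pool = (2, 2, 1, 3)
  P4 needs (1, 0, 1, 3) <= (2, 2, 1, 3) -> finishes; pool += (0, 3, 2, 2) = (2, 5, 3, 5)
  P7 needs (0, 1, 1, 3) <= (2, 5, 3, 5) -> finishes; pool += (1, 0, 2, 1) = (3, 5, 5, 6)
  P2 needs (3, 1, 1, 4) <= (3, 5, 5, 6) -> finishes; pool += (1, 0, 0, 0) = (4, 5, 5, 6)
The blocked processes can never fit:
  P1 still needs (5, 1, 1, 5) but only (4, 5, 5, 6) is free — short on R0
  P5 still needs (2, 2, 4, 7) but only (4, 5, 5, 6) is free — short on R2


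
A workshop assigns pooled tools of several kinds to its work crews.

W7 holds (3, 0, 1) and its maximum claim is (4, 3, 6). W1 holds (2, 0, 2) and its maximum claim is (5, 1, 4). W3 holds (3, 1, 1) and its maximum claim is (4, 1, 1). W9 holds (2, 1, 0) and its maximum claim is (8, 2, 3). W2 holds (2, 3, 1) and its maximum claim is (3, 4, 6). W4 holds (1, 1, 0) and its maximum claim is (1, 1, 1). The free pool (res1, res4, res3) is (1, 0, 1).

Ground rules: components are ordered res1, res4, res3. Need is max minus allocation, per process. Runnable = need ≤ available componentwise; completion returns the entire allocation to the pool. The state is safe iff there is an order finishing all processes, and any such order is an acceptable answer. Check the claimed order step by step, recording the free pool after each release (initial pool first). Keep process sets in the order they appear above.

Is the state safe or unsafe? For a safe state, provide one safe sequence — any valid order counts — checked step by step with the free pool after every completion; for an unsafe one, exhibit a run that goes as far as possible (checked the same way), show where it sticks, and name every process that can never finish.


UNSAFE.
Key observation: after W3, W1, W4, W9 complete, (9, 3, 4) is the best the pool ever gets, yet each leftover process wants more res3.
A maximal execution: W3, W1, W4, W9 — then nothing else fits. Check, step by step:
  pool = (1, 0, 1)
  W3 needs (1, 0, 0) <= (1, 0, 1) -> finishes; pool += (3, 1, 1) = (4, 1, 2)
  W1 needs (3, 1, 2) <= (4, 1, 2) -> finishes; pool += (2, 0, 2) = (6, 1, 4)
  W4 needs (0, 0, 1) <= (6, 1, 4) -> finishes; pool += (1, 1, 0) = (7, 2, 4)
  W9 needs (6, 1, 3) <= (7, 2, 4) -> finishes; pool += (2, 1, 0) = (9, 3, 4)
  blocked: W7 wants (1, 3, 5), pool (9, 3, 4) — not enough res3
  blocked: W2 wants (1, 1, 5), pool (9, 3, 4) — not enough res3
Never able to finish: W7 and W2.


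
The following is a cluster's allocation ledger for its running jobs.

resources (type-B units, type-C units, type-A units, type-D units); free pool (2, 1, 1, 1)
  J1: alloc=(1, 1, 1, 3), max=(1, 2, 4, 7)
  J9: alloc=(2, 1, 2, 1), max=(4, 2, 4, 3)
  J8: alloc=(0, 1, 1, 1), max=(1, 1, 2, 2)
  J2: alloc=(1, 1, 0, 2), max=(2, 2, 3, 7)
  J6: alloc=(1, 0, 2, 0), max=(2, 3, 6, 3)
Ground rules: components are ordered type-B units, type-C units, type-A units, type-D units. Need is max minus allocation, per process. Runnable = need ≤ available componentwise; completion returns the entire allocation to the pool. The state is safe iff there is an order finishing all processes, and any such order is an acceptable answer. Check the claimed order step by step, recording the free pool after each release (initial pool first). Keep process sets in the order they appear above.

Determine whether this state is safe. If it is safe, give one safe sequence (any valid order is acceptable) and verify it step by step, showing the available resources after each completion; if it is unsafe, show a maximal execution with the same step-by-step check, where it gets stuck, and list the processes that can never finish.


UNSAFE.
Key observation: J8, J9, J6 can finish, but then (5, 3, 6, 3) is all there is, and the blocked group's type-D units demands exceed it.
The run J8, J9, J6 cannot be extended any further. Walking it through:
  pool = (2, 1, 1, 1)
  run J8 (needs (1, 0, 1, 1), free (2, 1, 1, 1)); after release of (0, 1, 1, 1) the pool is (2, 2, 2, 2)
  run J9 (needs (2, 1, 2, 2), free (2, 2, 2, 2)); after release of (2, 1, 2, 1) the pool is (4, 3, 4, 3)
  run J6 (needs (1, 3, 4, 3), free (4, 3, 4, 3)); after release of (1, 0, 2, 0) the pool is (5, 3, 6, 3)
  J1 still needs (0, 1, 3, 4) but only (5, 3, 6, 3) is free — short on type-D units
  J2 still needs (1, 1, 3, 5) but only (5, 3, 6, 3) is free — short on type-D units
Never able to finish: J1 and J2.


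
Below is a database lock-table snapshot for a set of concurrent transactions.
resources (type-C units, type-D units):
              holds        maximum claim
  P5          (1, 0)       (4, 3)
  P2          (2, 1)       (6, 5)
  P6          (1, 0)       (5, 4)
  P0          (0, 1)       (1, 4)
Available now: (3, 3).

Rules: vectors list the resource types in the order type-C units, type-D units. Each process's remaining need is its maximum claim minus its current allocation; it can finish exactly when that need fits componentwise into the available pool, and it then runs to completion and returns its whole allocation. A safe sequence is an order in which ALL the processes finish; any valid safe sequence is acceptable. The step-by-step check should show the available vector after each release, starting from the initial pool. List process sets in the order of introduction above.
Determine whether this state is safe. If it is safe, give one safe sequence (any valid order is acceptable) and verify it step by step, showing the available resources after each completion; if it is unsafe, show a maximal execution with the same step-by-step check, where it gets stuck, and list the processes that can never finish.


SAFE, for example via the order P0, P5, P6, P2.
Key observation: reading the order forward, P0 is the first process whose need (1, 3) meets the free pool (3, 3) exactly on a resource it requests.
Verifying each step:
  pool = (3, 3)
  run P0 (needs (1, 3), free (3, 3)); after release of (0, 1) the pool is (3, 4)
  run P5 (needs (3, 3), free (3, 4)); after release of (1, 0) the pool is (4, 4)
  run P6 (needs (4, 4), free (4, 4)); after release of (1, 0) the pool is (5, 4)
  run P2 (needs (4, 4), free (5, 4)); after release of (2, 1) the pool is (7, 5)


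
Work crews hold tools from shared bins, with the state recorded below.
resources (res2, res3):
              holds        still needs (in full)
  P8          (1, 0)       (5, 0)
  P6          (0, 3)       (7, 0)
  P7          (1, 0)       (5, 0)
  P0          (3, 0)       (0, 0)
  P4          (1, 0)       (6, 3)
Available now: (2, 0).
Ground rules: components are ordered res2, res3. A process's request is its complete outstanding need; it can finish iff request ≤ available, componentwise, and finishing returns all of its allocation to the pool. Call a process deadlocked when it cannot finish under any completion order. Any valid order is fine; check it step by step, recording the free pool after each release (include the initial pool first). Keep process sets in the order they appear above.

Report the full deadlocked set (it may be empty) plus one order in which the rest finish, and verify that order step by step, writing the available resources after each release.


The deadlocked set is empty.
Key observation: P0 can run right away; the returned allocation unlocks the remaining processes in turn.
A valid finishing order for the others: P0, P8, P7, P6, P4. Check, step by step:
  pool = (2, 0)
  P0: need (0, 0) fits (2, 0); releases (3, 0), pool now (5, 0)
  P8: need (5, 0) fits (5, 0); releases (1, 0), pool now (6, 0)
  P7: need (5, 0) fits (6, 0); releases (1, 0), pool now (7, 0)
  P6: need (7, 0) fits (7, 0); releases (0, 3), pool now (7, 3)
  P4: need (6, 3) fits (7, 3); releases (1, 0), pool now (8, 3)


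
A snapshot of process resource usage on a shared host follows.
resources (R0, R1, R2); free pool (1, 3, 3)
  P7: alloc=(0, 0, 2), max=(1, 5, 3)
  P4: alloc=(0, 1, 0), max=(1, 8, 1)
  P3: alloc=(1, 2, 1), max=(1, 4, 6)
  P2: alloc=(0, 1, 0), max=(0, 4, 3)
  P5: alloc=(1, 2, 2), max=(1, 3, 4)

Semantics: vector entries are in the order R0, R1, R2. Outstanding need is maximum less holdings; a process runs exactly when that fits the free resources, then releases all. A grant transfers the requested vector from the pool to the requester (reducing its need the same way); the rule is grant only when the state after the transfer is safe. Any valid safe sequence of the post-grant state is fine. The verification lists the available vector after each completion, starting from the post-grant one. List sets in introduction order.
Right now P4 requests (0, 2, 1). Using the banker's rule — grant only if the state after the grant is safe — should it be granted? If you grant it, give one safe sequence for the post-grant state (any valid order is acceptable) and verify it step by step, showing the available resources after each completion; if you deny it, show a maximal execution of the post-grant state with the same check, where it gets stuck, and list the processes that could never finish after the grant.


DENY — the pretend-granted state is unsafe.
Key observation: after P5, P2 the pool peaks at (2, 4, 4), and each blocked process is short somewhere: P7 on R1; P4 on R1; P3 on R2.
On the post-grant state, P5, P2 is a maximal run — nothing extends it. Walking it through:
  pool = (1, 1, 2)
  P5 needs (0, 1, 2) <= (1, 1, 2) -> finishes; pool += (1, 2, 2) = (2, 3, 4)
  P2 needs (0, 3, 3) <= (2, 3, 4) -> finishes; pool += (0, 1, 0) = (2, 4, 4)
  blocked: P7 wants (1, 5, 1), pool (2, 4, 4) — not enough R1
  blocked: P4 wants (1, 5, 0), pool (2, 4, 4) — not enough R1
  blocked: P3 wants (0, 2, 5), pool (2, 4, 4) — not enough R2
Processes that could never finish after the grant: P7, P4 and P3.


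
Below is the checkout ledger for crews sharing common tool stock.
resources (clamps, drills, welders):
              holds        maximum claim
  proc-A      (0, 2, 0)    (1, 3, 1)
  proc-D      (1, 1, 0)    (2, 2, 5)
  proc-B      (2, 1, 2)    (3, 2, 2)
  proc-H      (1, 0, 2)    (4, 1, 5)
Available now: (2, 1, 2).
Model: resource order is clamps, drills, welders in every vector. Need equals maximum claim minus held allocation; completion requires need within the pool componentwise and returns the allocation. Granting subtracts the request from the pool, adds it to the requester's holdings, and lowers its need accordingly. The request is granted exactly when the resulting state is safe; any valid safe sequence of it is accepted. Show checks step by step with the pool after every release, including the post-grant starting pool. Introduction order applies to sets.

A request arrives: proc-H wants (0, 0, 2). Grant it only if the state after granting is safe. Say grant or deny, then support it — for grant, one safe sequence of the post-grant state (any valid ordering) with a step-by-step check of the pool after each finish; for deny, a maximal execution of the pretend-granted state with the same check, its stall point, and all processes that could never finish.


GRANT — the state after the grant stays safe, e.g. via proc-B, proc-H, proc-A, proc-D.
Key observation: granting shrinks the pool to (2, 1, 0), yet proc-B still fits and the chain goes through.
Step-by-step check of the post-grant state:
  pool = (2, 1, 0)
  proc-B needs (1, 1, 0) <= (2, 1, 0) -> finishes; pool += (2, 1, 2) = (4, 2, 2)
  proc-H needs (3, 1, 1) <= (4, 2, 2) -> finishes; pool += (1, 0, 4) = (5, 2, 6)
  proc-A needs (1, 1, 1) <= (5, 2, 6) -> finishes; pool += (0, 2, 0) = (5, 4, 6)
  proc-D needs (1, 1, 5) <= (5, 4, 6) -> finishes; pool += (1, 1, 0) = (6, 5, 6)
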